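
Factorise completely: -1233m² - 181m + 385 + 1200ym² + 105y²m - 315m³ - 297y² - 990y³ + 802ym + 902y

-(15y - 15m + 7)(11y - 3m - 11)(6y + 7m + 5)

Group: 15y(-66y² - 59ym + 11y + 21m² + 92m + 55) + (-15m + 7)(-66y² - 59ym + 11y + 21m² + 92m + 55); both groups contain (-66y² - 59ym + 11y + 21m² + 92m + 55), so (15y - 15m + 7) is a factor with cofactor -66y² - 59ym + 11y + 21m² + 92m + 55.
The cofactor groups again: -66y² - 59ym + 11y + 21m² + 92m + 55 = -11y(6y + 7m + 5) + (3m + 11)(6y + 7m + 5); both groups contain (6y + 7m + 5), giving -(11y - 3m - 11)(6y + 7m + 5).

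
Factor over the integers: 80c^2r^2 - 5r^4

5r^2(4c + r)(4c - r)

Pull out the common factor 5r^2; 16c^2 - r^2 is a difference of squares.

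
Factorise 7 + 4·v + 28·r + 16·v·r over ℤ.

Group as (16·v·r + 4·v) + (28·r + 7) = 4·v·(4·r + 1) + 7·(4·r + 1).
Both groups share the factor (4·r + 1).

(4·r + 1)·(4·v + 7)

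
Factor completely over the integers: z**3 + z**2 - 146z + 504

(z + 14)(z - 4)(z - 9)

By the rational root theorem, z = 4 is a root, so (z - 4) divides it; the quotient is z**2 + 5z - 126.
The remaining quadratic factors as (z + 14)(z - 9).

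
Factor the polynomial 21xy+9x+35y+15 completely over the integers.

Group as (21xy+9x) + (35y+15) = 3x(7y+3) + 5(7y+3).
Both groups share the factor (7y+3).

(3x+5)(7y+3)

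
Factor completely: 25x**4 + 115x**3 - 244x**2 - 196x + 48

Testing divisors of the constant over divisors of the leading coefficient, x = 1/5 is a root, so (5x - 1) divides it; the quotient is 5x**3 + 24x**2 - 44x - 48.
Continuing, x = -6 is a root, so (x + 6) is a factor; dividing leaves 5x**2 - 6x - 8.
The remaining quadratic factors as (5x + 4)(x - 2).

(5x + 4)(5x - 1)(x + 6)(x - 2)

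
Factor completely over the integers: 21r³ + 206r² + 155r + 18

(3r + 2)(7r + 1)(r + 9)

Among the possible rational roots, r = −2/3 is a root, giving the factor (3r + 2) and quotient 7r² + 64r + 9.
The remaining quadratic factors as (r + 9)(7r + 1).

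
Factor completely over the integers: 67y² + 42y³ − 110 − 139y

(2y + 5)(3y + 2)(7y − 11)

Among the possible rational roots, y = 11/7 is a root, so (7y − 11) is a factor; dividing leaves 6y² + 19y + 10.
The remaining quadratic factors as (3y + 2)(2y + 5).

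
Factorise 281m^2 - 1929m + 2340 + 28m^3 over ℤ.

Among the possible rational roots, m = -15 is a root, so (m + 15) is a factor; dividing leaves 28m^2 - 139m + 156.
The remaining quadratic factors as (4m - 13)(7m - 12).

(4m - 13)(7m - 12)(m + 15)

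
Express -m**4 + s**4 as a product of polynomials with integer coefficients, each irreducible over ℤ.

(s - m)(s + m)(s**2 + m**2)

Write as (s**2)² − (m**2)², then factor s**2 - m**2 once more.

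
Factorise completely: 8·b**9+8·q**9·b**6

8·b**6·(q**3+b)·(q**6-q**3·b+b**2)

Every term has a factor of 8·b**6; factoring it out leaves q**9+b**3.
Recognize a sum of cubes with the parts q**3 and b.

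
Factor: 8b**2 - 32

8(b + 2)(b - 2)

Factor out 8, leaving b**2 - 4, which is a difference of two squares.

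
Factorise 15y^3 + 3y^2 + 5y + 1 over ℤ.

Group as (15y^3 + 5y) + (3y^2 + 1) = 5y(3y^2 + 1) + (3y^2 + 1).
Both groups share the factor (3y^2 + 1).

(5y + 1)(3y^2 + 1)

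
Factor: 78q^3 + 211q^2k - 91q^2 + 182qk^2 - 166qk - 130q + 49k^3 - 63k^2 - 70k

Group: 6q(13q^2 + 20qk - 26q + 7k^2 - 14k) + (7k + 5)(13q^2 + 20qk - 26q + 7k^2 - 14k); both groups contain (13q^2 + 20qk - 26q + 7k^2 - 14k), so (6q + 7k + 5) is a factor with cofactor 13q^2 + 20qk - 26q + 7k^2 - 14k.
The cofactor groups again: 13q^2 + 20qk - 26q + 7k^2 - 14k = 13q(q + k - 2) + 7k(q + k - 2); both groups contain (q + k - 2), giving (13q + 7k)(q + k - 2).

(13q + 7k)(6q + 7k + 5)(q + k - 2)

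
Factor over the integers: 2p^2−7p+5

(2p−5)(p−1)

Need a pair with product 2·5 = 10 and sum −7: that's −5 and −2.
Split the middle term: 2p^2−5p − 2p+5 = p(2p−5) − (2p−5).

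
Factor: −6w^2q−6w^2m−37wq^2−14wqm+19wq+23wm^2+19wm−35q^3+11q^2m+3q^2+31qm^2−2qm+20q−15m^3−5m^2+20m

Group: w(−6wq−6wm−7q^2−2qm−5q+5m^2−5m) + (5q−3m−4)(−6wq−6wm−7q^2−2qm−5q+5m^2−5m); both groups contain (−6wq−6wm−7q^2−2qm−5q+5m^2−5m), so (w+5q−3m−4) is a factor with cofactor −6wq−6wm−7q^2−2qm−5q+5m^2−5m.
The cofactor groups again: −6wq−6wm−7q^2−2qm−5q+5m^2−5m = −q(6w+7q−5m+5) − m(6w+7q−5m+5); both groups contain (6w+7q−5m+5), giving −(q+m)(6w+7q−5m+5).

−(w+5q−3m−4)(6w+7q−5m+5)(q+m)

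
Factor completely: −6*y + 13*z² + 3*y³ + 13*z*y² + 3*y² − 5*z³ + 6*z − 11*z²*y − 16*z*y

−(z − y)*(z + 3*y − 3)*(5*z + y + 2)

Group: 5*z*(−z² − 2*z*y + 3*z + 3*y² − 3*y) + (y + 2)*(−z² − 2*z*y + 3*z + 3*y² − 3*y); both groups contain (−z² − 2*z*y + 3*z + 3*y² − 3*y), so (5*z + y + 2) is a factor with cofactor −z² − 2*z*y + 3*z + 3*y² − 3*y.
The cofactor groups again: −z² − 2*z*y + 3*z + 3*y² − 3*y = −z*(z − y) + (−3*y + 3)*(z − y); both groups contain (z − y), giving −(z + 3*y − 3)*(z − y).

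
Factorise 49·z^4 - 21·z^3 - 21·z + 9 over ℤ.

(7·z - 3)·(7·z^3 - 3)

Group as (49·z^4 - 21·z) + (-21·z^3 + 9) = 7·z·(7·z^3 - 3) - 3·(7·z^3 - 3).
Both groups share the factor (7·z^3 - 3).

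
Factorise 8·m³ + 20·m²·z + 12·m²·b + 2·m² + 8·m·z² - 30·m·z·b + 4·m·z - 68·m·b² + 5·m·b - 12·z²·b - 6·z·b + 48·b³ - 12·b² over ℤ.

(2·m - 3·b)·(4·m + 2·z - 4·b + 1)·(m + 2·z + 4·b)

Group: 4·m·(2·m² + 4·m·z + 5·m·b - 6·z·b - 12·b²) + (2·z - 4·b + 1)·(2·m² + 4·m·z + 5·m·b - 6·z·b - 12·b²); both groups contain (2·m² + 4·m·z + 5·m·b - 6·z·b - 12·b²), so (4·m + 2·z - 4·b + 1) is a factor with cofactor 2·m² + 4·m·z + 5·m·b - 6·z·b - 12·b².
The cofactor groups again: 2·m² + 4·m·z + 5·m·b - 6·z·b - 12·b² = 2·m·(m + 2·z + 4·b) - 3·b·(m + 2·z + 4·b); both groups contain (m + 2·z + 4·b), giving (2·m - 3·b)·(m + 2·z + 4·b).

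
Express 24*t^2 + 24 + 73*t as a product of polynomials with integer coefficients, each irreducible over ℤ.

Need a pair with product 24·24 = 576 and sum 73: that's 64 and 9.
Split the middle term: 24*t^2 + 64*t + 9*t + 24 = 8*t*(3*t + 8) + 3*(3*t + 8).

(3*t + 8)*(8*t + 3)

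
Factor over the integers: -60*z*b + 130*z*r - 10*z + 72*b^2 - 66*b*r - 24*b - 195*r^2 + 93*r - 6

Group: -10*z*(6*b - 13*r + 1) + (12*b + 15*r - 6)*(6*b - 13*r + 1); both groups contain (6*b - 13*r + 1).

-(10*z - 12*b - 15*r + 6)*(6*b - 13*r + 1)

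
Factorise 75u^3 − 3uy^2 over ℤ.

3u(5u + y)(5u − y)

Factor out 3u, leaving 25u^2 − y^2, which is a difference of two squares.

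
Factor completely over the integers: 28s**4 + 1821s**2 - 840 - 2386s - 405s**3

Testing divisors of the constant over divisors of the leading coefficient, s = 7 is a root, giving the factor (s - 7) and quotient 28s**3 - 209s**2 + 358s + 120.
Next, s = -2/7 is a root, giving the factor (7s + 2) and quotient 4s**2 - 31s + 60.
The remaining quadratic factors as (s - 4)(4s - 15).

(4s - 15)(7s + 2)(s - 4)(s - 7)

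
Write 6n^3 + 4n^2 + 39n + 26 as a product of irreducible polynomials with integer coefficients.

Group as (6n^3 + 39n) + (4n^2 + 26) = 3n(2n^2 + 13) + 2(2n^2 + 13).
Both groups share the factor (2n^2 + 13).

(3n + 2)(2n^2 + 13)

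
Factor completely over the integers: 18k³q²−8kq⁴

2kq²(3k+2q)(3k−2q)

Every term has a factor of 2kq². Then 9k²−4q² = (3k)² − (2q)².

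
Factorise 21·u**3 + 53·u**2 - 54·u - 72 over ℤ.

Among the possible rational roots, u = -3 is a root, so (u + 3) divides it; the quotient is 21·u**2 - 10·u - 24.
The remaining quadratic factors as (3·u - 4)(7·u + 6).

(3·u - 4)·(7·u + 6)·(u + 3)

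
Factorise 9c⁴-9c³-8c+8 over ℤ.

(c-1)(9c³-8)

Group as (9c⁴-8c) + (-9c³+8) = c(9c³-8) - (9c³-8).
Both groups share the factor (9c³-8).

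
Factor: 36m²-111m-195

Pull out the common factor 3, then factor the remaining trinomial.

3(3m-13)(4m+5)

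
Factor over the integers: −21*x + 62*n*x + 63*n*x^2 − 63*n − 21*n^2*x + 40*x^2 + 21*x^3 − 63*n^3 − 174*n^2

−(3*n + 3*x + 7)*(3*n + x)*(7*n − 7*x + 3)

Group: 3*n*(−21*n^2 − 58*n + 21*x^2 + 40*x − 21) + x*(−21*n^2 − 58*n + 21*x^2 + 40*x − 21); both groups contain (−21*n^2 − 58*n + 21*x^2 + 40*x − 21), so (3*n + x) is a factor with cofactor −21*n^2 − 58*n + 21*x^2 + 40*x − 21.
The cofactor groups again: −21*n^2 − 58*n + 21*x^2 + 40*x − 21 = −7*n*(3*n + 3*x + 7) + (7*x − 3)*(3*n + 3*x + 7); both groups contain (3*n + 3*x + 7), giving −(7*n − 7*x + 3)*(3*n + 3*x + 7).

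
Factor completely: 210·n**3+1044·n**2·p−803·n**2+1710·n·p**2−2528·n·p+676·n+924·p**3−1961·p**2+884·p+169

Group: 5·n·(42·n**2+150·n·p−169·n+132·p**2−299·p+169) + (7·p+1)·(42·n**2+150·n·p−169·n+132·p**2−299·p+169); both groups contain (42·n**2+150·n·p−169·n+132·p**2−299·p+169), so (5·n+7·p+1) is a factor with cofactor 42·n**2+150·n·p−169·n+132·p**2−299·p+169.
The cofactor groups again: 42·n**2+150·n·p−169·n+132·p**2−299·p+169 = 6·n·(7·n+11·p−13) + (12·p−13)·(7·n+11·p−13); both groups contain (7·n+11·p−13), giving (6·n+12·p−13)·(7·n+11·p−13).

(5·n+7·p+1)·(6·n+12·p−13)·(7·n+11·p−13)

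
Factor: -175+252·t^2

Factor out 7, leaving 36·t^2-25, which is a difference of two squares.

7·(6·t+5)·(6·t-5)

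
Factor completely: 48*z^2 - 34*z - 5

Need a pair with product 48·(-5) = -240 and sum -34: that's 6 and -40.
Split the middle term: 48*z^2 + 6*z - 40*z - 5 = 6*z*(8*z + 1) - 5*(8*z + 1).

(6*z - 5)*(8*z + 1)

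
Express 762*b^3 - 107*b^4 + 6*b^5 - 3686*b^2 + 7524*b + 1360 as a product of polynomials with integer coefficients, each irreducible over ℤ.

(6*b + 1)*(b - 10)*(b - 4)*(b^2 - 4*b + 34)

Testing divisors of the constant over divisors of the leading coefficient, b = 10 is a root, so (b - 10) divides it; the quotient is 6*b^4 - 47*b^3 + 292*b^2 - 766*b - 136.
Continuing, b = 4 is a root, giving the factor (b - 4) and quotient 6*b^3 - 23*b^2 + 200*b + 34.
Then b = -1/6 is a root, giving the factor (6*b + 1) and quotient b^2 - 4*b + 34.
The quadratic b^2 - 4*b + 34 has discriminant -120 < 0 and is irreducible over ℤ.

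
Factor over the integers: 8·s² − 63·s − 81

(8·s + 9)·(s − 9)

Need a pair with product 8·(−81) = −648 and sum −63: that's 9 and −72.
Split the middle term: 8·s² + 9·s − 72·s − 81 = s·(8·s + 9) − 9·(8·s + 9).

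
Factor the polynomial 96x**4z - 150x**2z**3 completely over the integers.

Factor out 6x**2z, leaving 16x**2 - 25z**2, which is a difference of two squares.

6x**2z(4x + 5z)(4x - 5z)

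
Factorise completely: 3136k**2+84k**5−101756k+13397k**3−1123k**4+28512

Testing divisors of the constant over divisors of the leading coefficient, k = 11/4 is a root, giving the factor (4k−11) and quotient 21k**4−223k**3+2736k**2+8308k−2592.
Then k = −8/3 is a root, giving the factor (3k+8) and quotient 7k**3−93k**2+1160k−324.
Then k = 2/7 is a root, giving the factor (7k−2) and quotient k**2−13k+162.
The quadratic k**2−13k+162 has discriminant −479 < 0 and is irreducible over ℤ.

(3k+8)(4k−11)(7k−2)(k**2−13k+162)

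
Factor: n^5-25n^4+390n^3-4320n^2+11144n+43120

Testing divisors of the constant over divisors of the leading coefficient, n = -2 is a root, giving the factor (n+2) and quotient n^4-27n^3+444n^2-5208n+21560.
Next, n = 7 is a root, giving the factor (n-7) and quotient n^3-20n^2+304n-3080.
Next, n = 14 is a root, so (n-14) is a factor; dividing leaves n^2-6n+220.
The quadratic n^2-6n+220 has discriminant -844 < 0 and is irreducible over ℤ.

(n+2)(n-14)(n-7)(n^2-6n+220)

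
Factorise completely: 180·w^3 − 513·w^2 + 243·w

9·w·(4·w − 9)·(5·w − 3)

Pull out the common factor 9·w, then factor the remaining trinomial.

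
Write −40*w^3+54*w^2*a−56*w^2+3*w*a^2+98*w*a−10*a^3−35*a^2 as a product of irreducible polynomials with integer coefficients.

Group: 5*w*(−8*w^2+14*w*a−5*a^2) + (2*a+7)*(−8*w^2+14*w*a−5*a^2); both groups contain (−8*w^2+14*w*a−5*a^2), so (5*w+2*a+7) is a factor with cofactor −8*w^2+14*w*a−5*a^2.
The cofactor groups again: −8*w^2+14*w*a−5*a^2 = −2*w*(4*w−5*a) + a*(4*w−5*a); both groups contain (4*w−5*a), giving −(2*w−a)*(4*w−5*a).

−(4*w−5*a)*(2*w−a)*(5*w+2*a+7)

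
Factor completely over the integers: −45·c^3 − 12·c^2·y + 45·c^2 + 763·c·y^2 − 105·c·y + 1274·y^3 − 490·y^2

Group: 3·c·(−15·c^2 − 74·c·y + 15·c − 91·y^2 + 35·y) − 14·y·(−15·c^2 − 74·c·y + 15·c − 91·y^2 + 35·y); both groups contain (−15·c^2 − 74·c·y + 15·c − 91·y^2 + 35·y), so (3·c − 14·y) is a factor with cofactor −15·c^2 − 74·c·y + 15·c − 91·y^2 + 35·y.
The cofactor groups again: −15·c^2 − 74·c·y + 15·c − 91·y^2 + 35·y = −3·c·(5·c + 13·y − 5) − 7·y·(5·c + 13·y − 5); both groups contain (5·c + 13·y − 5), giving −(3·c + 7·y)·(5·c + 13·y − 5).

−(3·c + 7·y)·(3·c − 14·y)·(5·c + 13·y − 5)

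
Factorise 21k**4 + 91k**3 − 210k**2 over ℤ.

Pull out the common factor 7k**2, then factor the remaining trinomial.

7k**2(3k − 5)(k + 6)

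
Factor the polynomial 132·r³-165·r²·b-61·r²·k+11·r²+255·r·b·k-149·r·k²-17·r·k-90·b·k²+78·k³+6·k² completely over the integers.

(12·r-15·b+13·k+1)·(11·r-6·k)·(r-k)

Group: 11·r·(12·r²-15·r·b+r·k+r+15·b·k-13·k²-k) - 6·k·(12·r²-15·r·b+r·k+r+15·b·k-13·k²-k); both groups contain (12·r²-15·r·b+r·k+r+15·b·k-13·k²-k), so (11·r-6·k) is a factor with cofactor 12·r²-15·r·b+r·k+r+15·b·k-13·k²-k.
The cofactor groups again: 12·r²-15·r·b+r·k+r+15·b·k-13·k²-k = r·(12·r-15·b+13·k+1) - k·(12·r-15·b+13·k+1); both groups contain (12·r-15·b+13·k+1), giving (r-k)·(12·r-15·b+13·k+1).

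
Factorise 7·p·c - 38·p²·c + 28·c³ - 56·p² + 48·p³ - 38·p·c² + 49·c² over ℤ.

Group: p·(48·p² + 10·p·c - 56·p - 28·c² - 49·c) - c·(48·p² + 10·p·c - 56·p - 28·c² - 49·c); both groups contain (48·p² + 10·p·c - 56·p - 28·c² - 49·c), so (p - c) is a factor with cofactor 48·p² + 10·p·c - 56·p - 28·c² - 49·c.
The cofactor groups again: 48·p² + 10·p·c - 56·p - 28·c² - 49·c = 8·p·(6·p - 4·c - 7) + 7·c·(6·p - 4·c - 7); both groups contain (6·p - 4·c - 7), giving (8·p + 7·c)·(6·p - 4·c - 7).

(6·p - 4·c - 7)·(p - c)·(8·p + 7·c)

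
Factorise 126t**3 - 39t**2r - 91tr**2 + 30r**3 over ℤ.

Group: 7t(18t**2 - 21tr + 5r**2) + 6r(18t**2 - 21tr + 5r**2); both groups contain (18t**2 - 21tr + 5r**2), so (7t + 6r) is a factor with cofactor 18t**2 - 21tr + 5r**2.
The cofactor groups again: 18t**2 - 21tr + 5r**2 = 3t(6t - 5r) - r(6t - 5r); both groups contain (6t - 5r), giving (3t - r)(6t - 5r).

(6t - 5r)(3t - r)(7t + 6r)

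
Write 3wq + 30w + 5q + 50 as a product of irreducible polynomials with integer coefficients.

(3w + 5)(q + 10)

Group as (3wq + 30w) + (5q + 50) = 3w(q + 10) + 5(q + 10).
Both groups share the factor (q + 10).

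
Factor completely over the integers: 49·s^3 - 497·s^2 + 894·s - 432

(7·s - 6)·(7·s - 9)·(s - 8)

Trying the rational-root candidates, s = 8 is a root, so (s - 8) divides it; the quotient is 49·s^2 - 105·s + 54.
The remaining quadratic factors as (7·s - 6)(7·s - 9).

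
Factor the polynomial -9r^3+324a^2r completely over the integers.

9r(6a+r)(6a-r)

Factor out 9r, leaving 36a^2-r^2, which is a difference of two squares.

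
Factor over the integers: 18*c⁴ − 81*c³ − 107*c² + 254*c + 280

Trying the rational-root candidates, c = 2 is a root, giving the factor (c − 2) and quotient 18*c³ − 45*c² − 197*c − 140.
Then c = 5 is a root, so (c − 5) divides it; the quotient is 18*c² + 45*c + 28.
The remaining quadratic factors as (6*c + 7)(3*c + 4).

(3*c + 4)*(6*c + 7)*(c − 2)*(c − 5)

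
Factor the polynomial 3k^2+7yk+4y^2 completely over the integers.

(4y+3k)(y+k)

Group: y(4y+3k) + k(4y+3k); both groups contain (4y+3k).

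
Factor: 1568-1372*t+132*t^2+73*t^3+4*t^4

(4*t-7)*(t+14)*(t+8)*(t-2)

By the rational root theorem, t = 7/4 is a root, giving the factor (4*t-7) and quotient t^3+20*t^2+68*t-224.
Continuing, t = -8 is a root, so (t+8) divides it; the quotient is t^2+12*t-28.
The remaining quadratic factors as (t-2)(t+14).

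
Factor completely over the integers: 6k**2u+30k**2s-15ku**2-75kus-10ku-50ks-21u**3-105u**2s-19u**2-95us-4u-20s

Group: u(6k**2-15ku-10k-21u**2-19u-4) + 5s(6k**2-15ku-10k-21u**2-19u-4); both groups contain (6k**2-15ku-10k-21u**2-19u-4), so (u+5s) is a factor with cofactor 6k**2-15ku-10k-21u**2-19u-4.
The cofactor groups again: 6k**2-15ku-10k-21u**2-19u-4 = 3k(2k-7u-4) + (3u+1)(2k-7u-4); both groups contain (2k-7u-4), giving (3k+3u+1)(2k-7u-4).

(2k-7u-4)(3k+3u+1)(u+5s)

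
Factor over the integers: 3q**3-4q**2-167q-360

Testing divisors of the constant over divisors of the leading coefficient, q = -5 is a root, so (q+5) is a factor; dividing leaves 3q**2-19q-72.
The remaining quadratic factors as (3q+8)(q-9).

(3q+8)(q+5)(q-9)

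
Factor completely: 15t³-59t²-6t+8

(3t-1)(5t+2)(t-4)

Among the possible rational roots, t = 4 is a root, giving the factor (t-4) and quotient 15t²+t-2.
The remaining quadratic factors as (5t+2)(3t-1).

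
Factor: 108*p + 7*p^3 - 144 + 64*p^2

(7*p - 6)*(p + 4)*(p + 6)

Trying the rational-root candidates, p = -4 is a root, so (p + 4) divides it; the quotient is 7*p^2 + 36*p - 36.
The remaining quadratic factors as (7*p - 6)(p + 6).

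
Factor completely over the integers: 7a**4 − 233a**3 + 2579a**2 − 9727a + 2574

Testing divisors of the constant over divisors of the leading coefficient, a = 11 is a root, so (a − 11) divides it; the quotient is 7a**3 − 156a**2 + 863a − 234.
Next, a = 2/7 is a root, so (7a − 2) is a factor; dividing leaves a**2 − 22a + 117.
The remaining quadratic factors as (a − 13)(a − 9).

(7a − 2)(a − 11)(a − 13)(a − 9)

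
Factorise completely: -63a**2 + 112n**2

7(4n - 3a)(4n + 3a)

Every term has a factor of 7. Then 16n**2 - 9a**2 = (4n)² − (3a)².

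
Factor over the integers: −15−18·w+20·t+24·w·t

(4·t−3)·(6·w+5)

Group as (24·w·t−18·w) + (20·t−15) = 6·w·(4·t−3) + 5·(4·t−3).
Both groups share the factor (4·t−3).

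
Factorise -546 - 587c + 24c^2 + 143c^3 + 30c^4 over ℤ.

Among the possible rational roots, c = 2 is a root, so (c - 2) divides it; the quotient is 30c^3 + 203c^2 + 430c + 273.
Next, c = -13/5 is a root, so (5c + 13) divides it; the quotient is 6c^2 + 25c + 21.
The remaining quadratic factors as (c + 3)(6c + 7).

(5c + 13)(6c + 7)(c + 3)(c - 2)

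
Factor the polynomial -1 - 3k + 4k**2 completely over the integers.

(4k + 1)(k - 1)

Need a pair with product 4·(-1) = -4 and sum -3: that's -4 and 1.
Split the middle term: 4k**2 - 4k + k - 1 = 4k(k - 1) + (k - 1).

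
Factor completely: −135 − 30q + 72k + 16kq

(2q + 9)(8k − 15)

Group as (16kq + 72k) + (−30q − 135) = 8k(2q + 9) − 15(2q + 9).
Both groups share the factor (2q + 9).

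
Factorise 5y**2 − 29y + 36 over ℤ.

(5y − 9)(y − 4)

Need a pair with product 5·36 = 180 and sum −29: that's −20 and −9.
Split the middle term: 5y**2 − 20y − 9y + 36 = 5y(y − 4) − 9(y − 4).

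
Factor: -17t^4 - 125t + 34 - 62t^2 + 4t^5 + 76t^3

Testing divisors of the constant over divisors of the leading coefficient, t = 1/4 is a root, so (4t - 1) divides it; the quotient is t^4 - 4t^3 + 18t^2 - 11t - 34.
Then t = -1 is a root, giving the factor (t + 1) and quotient t^3 - 5t^2 + 23t - 34.
Next, t = 2 is a root, so (t - 2) divides it; the quotient is t^2 - 3t + 17.
The quadratic t^2 - 3t + 17 has discriminant -59 < 0 and is irreducible over ℤ.

(4t - 1)(t + 1)(t - 2)(t^2 - 3t + 17)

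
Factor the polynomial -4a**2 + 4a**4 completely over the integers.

4a**2(a + 1)(a - 1)

Pull out the common factor 4a**2; a**2 - 1 is a difference of squares.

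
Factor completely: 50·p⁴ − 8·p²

2·p²·(5·p + 2)·(5·p − 2)

Pull out the common factor 2·p²; 25·p² − 4 is a difference of squares.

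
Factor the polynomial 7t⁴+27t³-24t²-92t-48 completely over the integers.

(7t+6)(t+1)(t+4)(t-2)

Trying the rational-root candidates, t = -6/7 is a root, so (7t+6) divides it; the quotient is t³+3t²-6t-8.
Then t = -4 is a root, so (t+4) divides it; the quotient is t²-t-2.
The remaining quadratic factors as (t-2)(t+1).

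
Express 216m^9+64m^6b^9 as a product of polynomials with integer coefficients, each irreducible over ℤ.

Every term has a factor of 8m^6; factoring it out leaves 27m^3+8b^9.
Recognize a sum of cubes with the parts 3m and 2b^3.

8m^6(3m+2b^3)(9m^2-6mb^3+4b^6)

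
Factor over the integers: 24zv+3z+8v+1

(3z+1)(8v+1)

Group as (24zv+3z) + (8v+1) = 3z(8v+1) + (8v+1).
Both groups share the factor (8v+1).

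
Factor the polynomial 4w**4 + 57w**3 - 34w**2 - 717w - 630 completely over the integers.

(4w - 15)(w + 1)(w + 14)(w + 3)

Testing divisors of the constant over divisors of the leading coefficient, w = -14 is a root, giving the factor (w + 14) and quotient 4w**3 + w**2 - 48w - 45.
Next, w = -3 is a root, giving the factor (w + 3) and quotient 4w**2 - 11w - 15.
The remaining quadratic factors as (4w - 15)(w + 1).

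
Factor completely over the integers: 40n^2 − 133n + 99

Need a pair with product 40·99 = 3960 and sum −133: that's −45 and −88.
Split the middle term: 40n^2 − 45n − 88n + 99 = 5n(8n − 9) − 11(8n − 9).

(5n − 11)(8n − 9)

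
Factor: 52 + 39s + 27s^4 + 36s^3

(3s + 4)(9s^3 + 13)

Group as (27s^4 + 39s) + (36s^3 + 52) = 3s(9s^3 + 13) + 4(9s^3 + 13).
Both groups share the factor (9s^3 + 13).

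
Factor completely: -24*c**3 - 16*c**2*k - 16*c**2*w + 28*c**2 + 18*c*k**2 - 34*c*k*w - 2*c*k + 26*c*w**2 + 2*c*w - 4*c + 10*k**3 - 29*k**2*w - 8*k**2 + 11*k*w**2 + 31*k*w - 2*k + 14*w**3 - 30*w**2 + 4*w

Group: 2*c*(-12*c**2 - 2*c*k - 20*c*w + 14*c + 10*k**2 - 9*k*w - 8*k - 7*w**2 + 15*w - 2) + (k - 2*w)*(-12*c**2 - 2*c*k - 20*c*w + 14*c + 10*k**2 - 9*k*w - 8*k - 7*w**2 + 15*w - 2); both groups contain (-12*c**2 - 2*c*k - 20*c*w + 14*c + 10*k**2 - 9*k*w - 8*k - 7*w**2 + 15*w - 2), so (2*c + k - 2*w) is a factor with cofactor -12*c**2 - 2*c*k - 20*c*w + 14*c + 10*k**2 - 9*k*w - 8*k - 7*w**2 + 15*w - 2.
The cofactor groups again: -12*c**2 - 2*c*k - 20*c*w + 14*c + 10*k**2 - 9*k*w - 8*k - 7*w**2 + 15*w - 2 = -6*c*(2*c + 2*k + w - 2) + (5*k - 7*w + 1)*(2*c + 2*k + w - 2); both groups contain (2*c + 2*k + w - 2), giving -(6*c - 5*k + 7*w - 1)*(2*c + 2*k + w - 2).

-(2*c + 2*k + w - 2)*(2*c + k - 2*w)*(6*c - 5*k + 7*w - 1)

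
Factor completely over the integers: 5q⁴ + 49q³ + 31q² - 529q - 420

Testing divisors of the constant over divisors of the leading coefficient, q = -5 is a root, so (q + 5) divides it; the quotient is 5q³ + 24q² - 89q - 84.
Then q = -4/5 is a root, so (5q + 4) divides it; the quotient is q² + 4q - 21.
The remaining quadratic factors as (q - 3)(q + 7).

(5q + 4)(q + 5)(q + 7)(q - 3)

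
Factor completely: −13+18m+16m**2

(2m−1)(8m+13)

Need a pair with product 16·(−13) = −208 and sum 18: that's 26 and −8.
Split the middle term: 16m**2+26m − 8m−13 = 2m(8m+13) − (8m+13).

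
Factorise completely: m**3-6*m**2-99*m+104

(m+8)*(m-1)*(m-13)

Among the possible rational roots, m = -8 is a root, so (m+8) divides it; the quotient is m**2-14*m+13.
The remaining quadratic factors as (m-1)(m-13).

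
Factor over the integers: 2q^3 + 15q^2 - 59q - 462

(2q - 11)(q + 6)(q + 7)

By the rational root theorem, q = 11/2 is a root, so (2q - 11) is a factor; dividing leaves q^2 + 13q + 42.
The remaining quadratic factors as (q + 6)(q + 7).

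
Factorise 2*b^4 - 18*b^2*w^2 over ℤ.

Factor out 2*b^2, leaving b^2 - 9*w^2, which is a difference of two squares.

2*b^2*(b + 3*w)*(b - 3*w)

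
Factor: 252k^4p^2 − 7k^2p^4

Pull out the common factor 7k^2p^2; 36k^2 − p^2 is a difference of squares.

7k^2p^2(6k + p)(6k − p)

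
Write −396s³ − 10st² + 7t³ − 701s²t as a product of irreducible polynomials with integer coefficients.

Group: 11s(−36s² − 67st − 7t²) − t(−36s² − 67st − 7t²); both groups contain (−36s² − 67st − 7t²), so (11s − t) is a factor with cofactor −36s² − 67st − 7t².
The cofactor groups again: −36s² − 67st − 7t² = −4s(9s + t) − 7t(9s + t); both groups contain (9s + t), giving −(4s + 7t)(9s + t).

−(11s − t)(4s + 7t)(9s + t)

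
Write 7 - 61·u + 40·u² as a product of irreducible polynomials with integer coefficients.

(5·u - 7)·(8·u - 1)

Need a pair with product 40·7 = 280 and sum -61: that's -5 and -56.
Split the middle term: 40·u² - 5·u - 56·u + 7 = 5·u·(8·u - 1) - 7·(8·u - 1).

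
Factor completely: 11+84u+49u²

(7u+1)(7u+11)

Need a pair with product 49·11 = 539 and sum 84: that's 7 and 77.
Split the middle term: 49u²+7u + 77u+11 = 7u(7u+1) + 11(7u+1).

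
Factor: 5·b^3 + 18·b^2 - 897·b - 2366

Testing divisors of the constant over divisors of the leading coefficient, b = 13 is a root, so (b - 13) is a factor; dividing leaves 5·b^2 + 83·b + 182.
The remaining quadratic factors as (5·b + 13)(b + 14).

(5·b + 13)·(b + 14)·(b - 13)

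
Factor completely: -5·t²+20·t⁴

5·t²·(2·t+1)·(2·t-1)

Every term has a factor of 5·t². Then 4·t²-1 = (2·t)² − (1)².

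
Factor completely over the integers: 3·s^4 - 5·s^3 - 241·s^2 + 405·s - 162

Among the possible rational roots, s = -9 is a root, so (s + 9) divides it; the quotient is 3·s^3 - 32·s^2 + 47·s - 18.
Then s = 2/3 is a root, so (3·s - 2) is a factor; dividing leaves s^2 - 10·s + 9.
The remaining quadratic factors as (s - 9)(s - 1).

(3·s - 2)·(s + 9)·(s - 1)·(s - 9)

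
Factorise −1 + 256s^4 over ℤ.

(4s + 1)(4s − 1)(16s^2 + 1)

Difference of squares twice: with A = 4s and B = 1, A⁴ − B⁴ = (A² − B²)(A² + B²), and A² − B² factors again.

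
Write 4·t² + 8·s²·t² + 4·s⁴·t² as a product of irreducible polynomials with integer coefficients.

4·t²·(s² + 1)²

Every term has a factor of 4·t²; factoring it out leaves s⁴ + 2·s² + 1.
Recognize a perfect-square trinomial with the parts 1 and s².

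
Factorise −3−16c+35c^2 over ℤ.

(5c−3)(7c+1)

Need a pair with product 35·(−3) = −105 and sum −16: that's −21 and 5.
Split the middle term: 35c^2−21c + 5c−3 = 7c(5c−3) + (5c−3).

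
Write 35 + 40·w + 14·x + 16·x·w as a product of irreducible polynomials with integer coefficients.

(2·x + 5)·(8·w + 7)

Group as (16·x·w + 14·x) + (40·w + 35) = 2·x·(8·w + 7) + 5·(8·w + 7).
Both groups share the factor (8·w + 7).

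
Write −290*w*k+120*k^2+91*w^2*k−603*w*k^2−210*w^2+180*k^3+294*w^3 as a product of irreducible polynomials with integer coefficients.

Group: 14*w*(21*w^2+29*w*k−12*k^2) + (−15*k−10)*(21*w^2+29*w*k−12*k^2); both groups contain (21*w^2+29*w*k−12*k^2), so (14*w−15*k−10) is a factor with cofactor 21*w^2+29*w*k−12*k^2.
The cofactor groups again: 21*w^2+29*w*k−12*k^2 = 3*w*(7*w+12*k) − k*(7*w+12*k); both groups contain (7*w+12*k), giving (3*w−k)*(7*w+12*k).

(14*w−15*k−10)*(3*w−k)*(7*w+12*k)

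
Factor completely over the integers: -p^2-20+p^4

(p^2+4)(p^2-5)

Substitute u = p^2 to get a quadratic in u, then factor.
p^2-5 is irreducible over ℤ (5 is not a perfect square).
p^2+4 is irreducible over ℤ (sum of squares).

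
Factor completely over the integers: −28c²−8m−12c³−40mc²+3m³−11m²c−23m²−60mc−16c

(m−6c−8)(m+2c)(3m+c+1)

Group: 3m(m²−4mc−8m−12c²−16c) + (c+1)(m²−4mc−8m−12c²−16c); both groups contain (m²−4mc−8m−12c²−16c), so (3m+c+1) is a factor with cofactor m²−4mc−8m−12c²−16c.
The cofactor groups again: m²−4mc−8m−12c²−16c = m(m+2c) + (−6c−8)(m+2c); both groups contain (m+2c), giving (m−6c−8)(m+2c).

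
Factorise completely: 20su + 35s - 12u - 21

(4u + 7)(5s - 3)

Group as (20su + 35s) + (-12u - 21) = 5s(4u + 7) - 3(4u + 7).
Both groups share the factor (4u + 7).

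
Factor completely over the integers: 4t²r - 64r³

4r(t - 4r)(t + 4r)

Pull out the common factor 4r; t² - 16r² is a difference of squares.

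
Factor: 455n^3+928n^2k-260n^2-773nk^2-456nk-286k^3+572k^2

Group: 5n(91n^2-51nk-52n-22k^2+44k) + 13k(91n^2-51nk-52n-22k^2+44k); both groups contain (91n^2-51nk-52n-22k^2+44k), so (5n+13k) is a factor with cofactor 91n^2-51nk-52n-22k^2+44k.
The cofactor groups again: 91n^2-51nk-52n-22k^2+44k = 7n(13n-11k) + (2k-4)(13n-11k); both groups contain (13n-11k), giving (7n+2k-4)(13n-11k).

(13n-11k)(5n+13k)(7n+2k-4)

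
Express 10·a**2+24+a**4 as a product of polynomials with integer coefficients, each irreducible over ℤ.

(a**2+4)·(a**2+6)

Substitute u = a**2 to get a quadratic in u, then factor.
a**2+6 is irreducible over ℤ (always positive, so no real roots).
a**2+4 is irreducible over ℤ (sum of squares).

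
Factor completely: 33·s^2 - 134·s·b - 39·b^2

(3·s - 13·b)·(11·s + 3·b)

Group: 3·s·(11·s + 3·b) - 13·b·(11·s + 3·b); both groups contain (11·s + 3·b).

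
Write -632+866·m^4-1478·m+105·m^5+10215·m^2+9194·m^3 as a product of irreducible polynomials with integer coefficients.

Testing divisors of the constant over divisors of the leading coefficient, m = 2/7 is a root, so (7·m-2) divides it; the quotient is 15·m^4+128·m^3+1350·m^2+1845·m+316.
Continuing, m = -4/3 is a root, so (3·m+4) is a factor; dividing leaves 5·m^3+36·m^2+402·m+79.
Next, m = -1/5 is a root, giving the factor (5·m+1) and quotient m^2+7·m+79.
The quadratic m^2+7·m+79 has discriminant -267 < 0 and is irreducible over ℤ.

(3·m+4)·(5·m+1)·(7·m-2)·(m^2+7·m+79)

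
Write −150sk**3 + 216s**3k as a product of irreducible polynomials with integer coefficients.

Factor out 6sk, leaving 36s**2 − 25k**2, which is a difference of two squares.

6ks(6s − 5k)(6s + 5k)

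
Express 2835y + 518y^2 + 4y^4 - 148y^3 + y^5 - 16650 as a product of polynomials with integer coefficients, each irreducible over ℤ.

(y + 15)(y + 5)(y - 6)(y^2 - 10y + 37)

Testing divisors of the constant over divisors of the leading coefficient, y = -15 is a root, so (y + 15) is a factor; dividing leaves y^4 - 11y^3 + 17y^2 + 263y - 1110.
Then y = -5 is a root, giving the factor (y + 5) and quotient y^3 - 16y^2 + 97y - 222.
Then y = 6 is a root, so (y - 6) is a factor; dividing leaves y^2 - 10y + 37.
The quadratic y^2 - 10y + 37 has discriminant -48 < 0 and is irreducible over ℤ.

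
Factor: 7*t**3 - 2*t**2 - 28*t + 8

(7*t - 2)*(t + 2)*(t - 2)

Among the possible rational roots, t = -2 is a root, so (t + 2) divides it; the quotient is 7*t**2 - 16*t + 4.
The remaining quadratic factors as (7*t - 2)(t - 2).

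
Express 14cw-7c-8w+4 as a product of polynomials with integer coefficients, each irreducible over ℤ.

(2w-1)(7c-4)

Group as (14cw-7c) + (-8w+4) = 7c(2w-1) - 4(2w-1).
Both groups share the factor (2w-1).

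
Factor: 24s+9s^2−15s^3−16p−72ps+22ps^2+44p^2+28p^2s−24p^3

Group: 6p(−4p^2+8ps+2p−3s^2−3s) + (5s−8)(−4p^2+8ps+2p−3s^2−3s); both groups contain (−4p^2+8ps+2p−3s^2−3s), so (6p+5s−8) is a factor with cofactor −4p^2+8ps+2p−3s^2−3s.
The cofactor groups again: −4p^2+8ps+2p−3s^2−3s = −2p(2p−3s) + (s+1)(2p−3s); both groups contain (2p−3s), giving −(2p−s−1)(2p−3s).

−(2p−3s)(2p−s−1)(6p+5s−8)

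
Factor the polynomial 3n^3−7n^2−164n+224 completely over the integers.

Among the possible rational roots, n = 4/3 is a root, so (3n−4) is a factor; dividing leaves n^2−n−56.
The remaining quadratic factors as (n−8)(n+7).

(3n−4)(n+7)(n−8)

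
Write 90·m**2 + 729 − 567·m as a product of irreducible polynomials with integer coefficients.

9·(2·m − 9)·(5·m − 9)

Pull out the common factor 9, then factor the remaining trinomial.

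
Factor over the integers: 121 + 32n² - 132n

Need a pair with product 32·121 = 3872 and sum -132: that's -88 and -44.
Split the middle term: 32n² - 88n - 44n + 121 = 8n(4n - 11) - 11(4n - 11).

(4n - 11)(8n - 11)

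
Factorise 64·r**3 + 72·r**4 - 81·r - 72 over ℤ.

Group as (72·r**4 - 81·r) + (64·r**3 - 72) = 9·r·(8·r**3 - 9) + 8·(8·r**3 - 9).
Both groups share the factor (8·r**3 - 9).

(9·r + 8)·(8·r**3 - 9)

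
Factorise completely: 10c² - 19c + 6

(2c - 3)(5c - 2)

Need a pair with product 10·6 = 60 and sum -19: that's -4 and -15.
Split the middle term: 10c² - 4c - 15c + 6 = 2c(5c - 2) - 3(5c - 2).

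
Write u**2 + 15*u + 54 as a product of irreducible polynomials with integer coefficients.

Two integers with product 54 and sum 15 are 6 and 9.

(u + 6)*(u + 9)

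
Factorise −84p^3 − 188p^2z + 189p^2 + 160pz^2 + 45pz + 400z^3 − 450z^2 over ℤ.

−(3p + 5z)(4p + 8z − 9)(7p − 10z)

Group: 4p(−21p^2 − 5pz + 50z^2) + (8z − 9)(−21p^2 − 5pz + 50z^2); both groups contain (−21p^2 − 5pz + 50z^2), so (4p + 8z − 9) is a factor with cofactor −21p^2 − 5pz + 50z^2.
The cofactor groups again: −21p^2 − 5pz + 50z^2 = −3p(7p − 10z) − 5z(7p − 10z); both groups contain (7p − 10z), giving −(3p + 5z)(7p − 10z).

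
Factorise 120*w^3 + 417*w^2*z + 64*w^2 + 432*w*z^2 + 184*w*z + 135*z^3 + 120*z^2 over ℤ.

Group: w*(120*w^2 + 297*w*z + 64*w + 135*z^2 + 120*z) + z*(120*w^2 + 297*w*z + 64*w + 135*z^2 + 120*z); both groups contain (120*w^2 + 297*w*z + 64*w + 135*z^2 + 120*z), so (w + z) is a factor with cofactor 120*w^2 + 297*w*z + 64*w + 135*z^2 + 120*z.
The cofactor groups again: 120*w^2 + 297*w*z + 64*w + 135*z^2 + 120*z = 8*w*(15*w + 9*z + 8) + 15*z*(15*w + 9*z + 8); both groups contain (15*w + 9*z + 8), giving (8*w + 15*z)*(15*w + 9*z + 8).

(15*w + 9*z + 8)*(8*w + 15*z)*(w + z)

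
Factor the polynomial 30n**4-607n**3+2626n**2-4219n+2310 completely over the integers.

Trying the rational-root candidates, n = 15 is a root, so (n-15) divides it; the quotient is 30n**3-157n**2+271n-154.
Then n = 2 is a root, so (n-2) is a factor; dividing leaves 30n**2-97n+77.
The remaining quadratic factors as (5n-7)(6n-11).

(5n-7)(6n-11)(n-15)(n-2)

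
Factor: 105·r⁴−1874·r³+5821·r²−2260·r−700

Among the possible rational roots, r = 14 is a root, giving the factor (r−14) and quotient 105·r³−404·r²+165·r+50.
Next, r = 10/3 is a root, giving the factor (3·r−10) and quotient 35·r²−18·r−5.
The remaining quadratic factors as (5·r+1)(7·r−5).

(3·r−10)·(5·r+1)·(7·r−5)·(r−14)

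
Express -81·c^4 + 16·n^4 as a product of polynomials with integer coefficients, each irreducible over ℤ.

(2·n - 3·c)·(2·n + 3·c)·(4·n^2 + 9·c^2)

(2·n)⁴ − (3·c)⁴ = ((2·n)² − (3·c)²)((2·n)² + (3·c)²); the first factor splits again, the second (4·n^2 + 9·c^2) is irreducible.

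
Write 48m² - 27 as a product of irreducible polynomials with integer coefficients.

3(4m + 3)(4m - 3)

Pull out the common factor 3; 16m² - 9 is a difference of squares.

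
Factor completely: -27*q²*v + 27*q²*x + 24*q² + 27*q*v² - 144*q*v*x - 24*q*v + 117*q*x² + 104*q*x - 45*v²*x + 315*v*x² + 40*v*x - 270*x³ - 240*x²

-(3*q - 5*x)*(9*v - 9*x - 8)*(q - v + 6*x)

Group: 9*v*(-3*q² + 3*q*v - 13*q*x - 5*v*x + 30*x²) + (-9*x - 8)*(-3*q² + 3*q*v - 13*q*x - 5*v*x + 30*x²); both groups contain (-3*q² + 3*q*v - 13*q*x - 5*v*x + 30*x²), so (9*v - 9*x - 8) is a factor with cofactor -3*q² + 3*q*v - 13*q*x - 5*v*x + 30*x².
The cofactor groups again: -3*q² + 3*q*v - 13*q*x - 5*v*x + 30*x² = -q*(3*q - 5*x) + (v - 6*x)*(3*q - 5*x); both groups contain (3*q - 5*x), giving -(q - v + 6*x)*(3*q - 5*x).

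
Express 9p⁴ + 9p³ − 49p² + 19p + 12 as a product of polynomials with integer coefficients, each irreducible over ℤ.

(3p + 1)(3p − 4)(p + 3)(p − 1)

Trying the rational-root candidates, p = 4/3 is a root, giving the factor (3p − 4) and quotient 3p³ + 7p² − 7p − 3.
Continuing, p = −3 is a root, so (p + 3) is a factor; dividing leaves 3p² − 2p − 1.
The remaining quadratic factors as (3p + 1)(p − 1).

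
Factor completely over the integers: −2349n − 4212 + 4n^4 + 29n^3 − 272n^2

(4n + 13)(n + 4)(n + 9)(n − 9)

Trying the rational-root candidates, n = 9 is a root, giving the factor (n − 9) and quotient 4n^3 + 65n^2 + 313n + 468.
Continuing, n = −9 is a root, so (n + 9) divides it; the quotient is 4n^2 + 29n + 52.
The remaining quadratic factors as (4n + 13)(n + 4).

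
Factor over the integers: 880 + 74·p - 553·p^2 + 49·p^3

(7·p + 8)·(7·p - 10)·(p - 11)

Trying the rational-root candidates, p = 11 is a root, so (p - 11) divides it; the quotient is 49·p^2 - 14·p - 80.
The remaining quadratic factors as (7·p - 10)(7·p + 8).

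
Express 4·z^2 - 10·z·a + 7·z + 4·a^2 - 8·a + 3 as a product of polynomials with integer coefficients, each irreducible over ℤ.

(4·z - 2·a + 3)·(z - 2·a + 1)

Group: z·(4·z - 2·a + 3) + (-2·a + 1)·(4·z - 2·a + 3); both groups contain (4·z - 2·a + 3).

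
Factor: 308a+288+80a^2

Pull out the common factor 4, then factor the remaining trinomial.

4(4a+9)(5a+8)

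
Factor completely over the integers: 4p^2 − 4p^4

Factor out 4p^2 first: what remains is −p^2 + 1.
Recognize a difference of squares with the parts 1 and p.

−4p^2(p + 1)(p − 1)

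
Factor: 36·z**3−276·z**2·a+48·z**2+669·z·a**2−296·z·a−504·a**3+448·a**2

(2·z−7·a)·(3·z−8·a)·(6·z−9·a+8)

Group: 3·z·(12·z**2−60·z·a+16·z+63·a**2−56·a) − 8·a·(12·z**2−60·z·a+16·z+63·a**2−56·a); both groups contain (12·z**2−60·z·a+16·z+63·a**2−56·a), so (3·z−8·a) is a factor with cofactor 12·z**2−60·z·a+16·z+63·a**2−56·a.
The cofactor groups again: 12·z**2−60·z·a+16·z+63·a**2−56·a = 2·z·(6·z−9·a+8) − 7·a·(6·z−9·a+8); both groups contain (6·z−9·a+8), giving (2·z−7·a)·(6·z−9·a+8).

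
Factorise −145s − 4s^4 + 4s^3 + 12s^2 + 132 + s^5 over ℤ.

By the rational root theorem, s = 4 is a root, giving the factor (s − 4) and quotient s^4 + 4s^2 + 28s − 33.
Then s = 1 is a root, so (s − 1) is a factor; dividing leaves s^3 + s^2 + 5s + 33.
Then s = −3 is a root, so (s + 3) is a factor; dividing leaves s^2 − 2s + 11.
The quadratic s^2 − 2s + 11 has discriminant −40 < 0 and is irreducible over ℤ.

(s + 3)(s − 1)(s − 4)(s^2 − 2s + 11)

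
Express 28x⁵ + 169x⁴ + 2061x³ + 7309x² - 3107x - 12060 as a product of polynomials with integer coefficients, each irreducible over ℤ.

Testing divisors of the constant over divisors of the leading coefficient, x = -9/7 is a root, so (7x + 9) is a factor; dividing leaves 4x⁴ + 19x³ + 270x² + 697x - 1340.
Next, x = -4 is a root, so (x + 4) is a factor; dividing leaves 4x³ + 3x² + 258x - 335.
Next, x = 5/4 is a root, giving the factor (4x - 5) and quotient x² + 2x + 67.
The quadratic x² + 2x + 67 has discriminant -264 < 0 and is irreducible over ℤ.

(4x - 5)(7x + 9)(x + 4)(x² + 2x + 67)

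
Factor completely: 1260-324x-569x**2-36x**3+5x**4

Testing divisors of the constant over divisors of the leading coefficient, x = 15 is a root, so (x-15) is a factor; dividing leaves 5x**3+39x**2+16x-84.
Next, x = -7 is a root, giving the factor (x+7) and quotient 5x**2+4x-12.
The remaining quadratic factors as (x+2)(5x-6).

(5x-6)(x+2)(x+7)(x-15)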